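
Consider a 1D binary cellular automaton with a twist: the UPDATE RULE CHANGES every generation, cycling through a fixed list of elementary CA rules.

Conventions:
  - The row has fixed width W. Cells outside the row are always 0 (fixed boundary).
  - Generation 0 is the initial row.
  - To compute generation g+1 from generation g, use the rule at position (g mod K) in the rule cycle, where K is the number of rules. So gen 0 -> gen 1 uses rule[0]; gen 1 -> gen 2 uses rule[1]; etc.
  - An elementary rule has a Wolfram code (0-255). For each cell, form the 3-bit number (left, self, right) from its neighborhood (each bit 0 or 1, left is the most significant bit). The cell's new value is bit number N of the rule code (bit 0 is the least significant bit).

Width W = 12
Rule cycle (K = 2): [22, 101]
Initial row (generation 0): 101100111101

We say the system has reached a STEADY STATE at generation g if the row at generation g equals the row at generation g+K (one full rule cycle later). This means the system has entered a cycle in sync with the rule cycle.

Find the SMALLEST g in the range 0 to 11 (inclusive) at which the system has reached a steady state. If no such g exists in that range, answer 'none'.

Gen 0: 101100111101
Gen 1 (rule 22): 100011000001
Gen 2 (rule 101): 101001011101
Gen 3 (rule 22): 101111000001
Gen 4 (rule 101): 110001011101
Gen 5 (rule 22): 001011000001
Gen 6 (rule 101): 101101011101
Gen 7 (rule 22): 100001000001
Gen 8 (rule 101): 101101011101
Gen 9 (rule 22): 100001000001
Gen 10 (rule 101): 101101011101
Gen 11 (rule 22): 100001000001
Gen 12 (rule 101): 101101011101
Gen 13 (rule 22): 100001000001

Answer: 6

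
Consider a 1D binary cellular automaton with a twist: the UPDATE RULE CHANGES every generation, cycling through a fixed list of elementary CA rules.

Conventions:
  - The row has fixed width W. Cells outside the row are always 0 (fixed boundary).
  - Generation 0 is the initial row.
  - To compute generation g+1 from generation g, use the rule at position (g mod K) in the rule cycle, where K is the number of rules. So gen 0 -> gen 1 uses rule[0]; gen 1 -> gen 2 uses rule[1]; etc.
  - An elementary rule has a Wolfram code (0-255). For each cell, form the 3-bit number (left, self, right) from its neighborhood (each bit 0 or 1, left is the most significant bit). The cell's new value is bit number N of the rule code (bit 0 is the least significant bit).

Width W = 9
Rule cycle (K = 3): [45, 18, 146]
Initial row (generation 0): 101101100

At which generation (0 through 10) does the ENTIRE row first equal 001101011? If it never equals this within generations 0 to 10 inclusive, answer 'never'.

Gen 0: 101101100
Gen 1 (rule 45): 111011001
Gen 2 (rule 18): 000000110
Gen 3 (rule 146): 000001001
Gen 4 (rule 45): 111101001
Gen 5 (rule 18): 000000110
Gen 6 (rule 146): 000001001
Gen 7 (rule 45): 111101001
Gen 8 (rule 18): 000000110
Gen 9 (rule 146): 000001001
Gen 10 (rule 45): 111101001

Answer: never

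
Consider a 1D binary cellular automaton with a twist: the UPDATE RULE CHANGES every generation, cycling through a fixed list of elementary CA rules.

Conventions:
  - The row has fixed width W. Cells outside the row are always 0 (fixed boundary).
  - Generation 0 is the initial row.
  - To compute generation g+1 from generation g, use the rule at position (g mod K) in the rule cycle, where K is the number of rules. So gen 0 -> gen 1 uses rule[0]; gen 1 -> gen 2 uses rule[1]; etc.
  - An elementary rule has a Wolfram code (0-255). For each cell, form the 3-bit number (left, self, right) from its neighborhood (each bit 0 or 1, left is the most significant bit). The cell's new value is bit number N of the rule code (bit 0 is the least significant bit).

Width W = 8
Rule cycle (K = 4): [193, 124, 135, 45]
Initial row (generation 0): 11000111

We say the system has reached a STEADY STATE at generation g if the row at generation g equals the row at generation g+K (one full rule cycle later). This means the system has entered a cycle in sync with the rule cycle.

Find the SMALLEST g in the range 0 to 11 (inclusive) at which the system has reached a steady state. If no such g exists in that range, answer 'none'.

Answer: 11

Derivation:
Gen 0: 11000111
Gen 1 (rule 193): 01010011
Gen 2 (rule 124): 01111011
Gen 3 (rule 135): 10110000
Gen 4 (rule 45): 11100111
Gen 5 (rule 193): 01100011
Gen 6 (rule 124): 01110011
Gen 7 (rule 135): 10100100
Gen 8 (rule 45): 11100101
Gen 9 (rule 193): 01100000
Gen 10 (rule 124): 01110000
Gen 11 (rule 135): 10100111
Gen 12 (rule 45): 11100100
Gen 13 (rule 193): 01100001
Gen 14 (rule 124): 01110001
Gen 15 (rule 135): 10100111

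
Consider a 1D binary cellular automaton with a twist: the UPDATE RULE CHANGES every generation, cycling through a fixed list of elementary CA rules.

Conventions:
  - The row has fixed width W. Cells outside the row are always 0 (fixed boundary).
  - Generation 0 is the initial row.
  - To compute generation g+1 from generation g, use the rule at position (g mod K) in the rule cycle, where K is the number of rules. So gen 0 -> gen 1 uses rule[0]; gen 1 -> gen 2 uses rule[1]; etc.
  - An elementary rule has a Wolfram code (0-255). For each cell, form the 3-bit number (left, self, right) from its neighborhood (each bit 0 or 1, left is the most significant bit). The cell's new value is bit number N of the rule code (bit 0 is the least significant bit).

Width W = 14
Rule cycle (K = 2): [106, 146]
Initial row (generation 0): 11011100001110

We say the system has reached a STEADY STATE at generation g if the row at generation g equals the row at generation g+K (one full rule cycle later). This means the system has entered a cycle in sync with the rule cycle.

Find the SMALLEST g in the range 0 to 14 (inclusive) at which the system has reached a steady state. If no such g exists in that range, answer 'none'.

Answer: none

Derivation:
Gen 0: 11011100001110
Gen 1 (rule 106): 11110100011010
Gen 2 (rule 146): 01100010100001
Gen 3 (rule 106): 11100101000010
Gen 4 (rule 146): 01011000100101
Gen 5 (rule 106): 10111001001010
Gen 6 (rule 146): 00010110110001
Gen 7 (rule 106): 00101111110010
Gen 8 (rule 146): 01000111101101
Gen 9 (rule 106): 10001100111110
Gen 10 (rule 146): 01010011011101
Gen 11 (rule 106): 10100111110110
Gen 12 (rule 146): 00011011100001
Gen 13 (rule 106): 00111110100010
Gen 14 (rule 146): 01011100010101
Gen 15 (rule 106): 10110100101010
Gen 16 (rule 146): 00000011000001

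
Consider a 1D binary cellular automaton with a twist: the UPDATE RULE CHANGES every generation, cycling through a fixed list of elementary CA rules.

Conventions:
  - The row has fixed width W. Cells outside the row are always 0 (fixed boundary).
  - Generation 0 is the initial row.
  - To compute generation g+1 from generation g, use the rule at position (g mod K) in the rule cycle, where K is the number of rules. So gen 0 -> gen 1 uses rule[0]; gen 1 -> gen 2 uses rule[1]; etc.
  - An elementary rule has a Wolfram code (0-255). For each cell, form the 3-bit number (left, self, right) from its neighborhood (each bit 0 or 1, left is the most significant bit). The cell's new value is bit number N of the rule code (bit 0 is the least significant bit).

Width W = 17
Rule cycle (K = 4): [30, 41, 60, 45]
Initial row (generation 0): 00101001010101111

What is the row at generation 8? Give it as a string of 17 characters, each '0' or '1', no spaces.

Answer: 10010111010100000

Derivation:
Gen 0: 00101001010101111
Gen 1 (rule 30): 01101111010101000
Gen 2 (rule 41): 01011000101010011
Gen 3 (rule 60): 01110100111111010
Gen 4 (rule 45): 01001100100000110
Gen 5 (rule 30): 11111011110001101
Gen 6 (rule 41): 10000110000101010
Gen 7 (rule 60): 11000101000111111
Gen 8 (rule 45): 10010111010100000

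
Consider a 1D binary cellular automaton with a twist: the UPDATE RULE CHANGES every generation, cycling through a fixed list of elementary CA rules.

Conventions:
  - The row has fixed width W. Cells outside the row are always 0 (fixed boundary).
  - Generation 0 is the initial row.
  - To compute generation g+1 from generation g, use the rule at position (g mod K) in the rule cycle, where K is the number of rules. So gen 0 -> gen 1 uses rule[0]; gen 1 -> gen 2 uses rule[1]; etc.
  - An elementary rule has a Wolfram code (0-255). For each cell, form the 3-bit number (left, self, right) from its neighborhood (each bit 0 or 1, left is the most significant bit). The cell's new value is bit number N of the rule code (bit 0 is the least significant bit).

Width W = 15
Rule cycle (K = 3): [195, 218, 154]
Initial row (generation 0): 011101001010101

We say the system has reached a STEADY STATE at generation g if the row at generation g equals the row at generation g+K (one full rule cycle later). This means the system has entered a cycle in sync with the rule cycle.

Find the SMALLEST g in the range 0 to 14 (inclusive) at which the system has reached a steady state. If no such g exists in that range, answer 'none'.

Answer: none

Derivation:
Gen 0: 011101001010101
Gen 1 (rule 195): 101100010000000
Gen 2 (rule 218): 001110101000000
Gen 3 (rule 154): 011100000100000
Gen 4 (rule 195): 101101111001111
Gen 5 (rule 218): 001101111111111
Gen 6 (rule 154): 011001111111110
Gen 7 (rule 195): 101010111111110
Gen 8 (rule 218): 000000111111111
Gen 9 (rule 154): 000001111111110
Gen 10 (rule 195): 111110111111110
Gen 11 (rule 218): 111110111111111
Gen 12 (rule 154): 111100111111110
Gen 13 (rule 195): 011101011111110
Gen 14 (rule 218): 111100011111111
Gen 15 (rule 154): 111010111111110
Gen 16 (rule 195): 011000011111110
Gen 17 (rule 218): 111100111111111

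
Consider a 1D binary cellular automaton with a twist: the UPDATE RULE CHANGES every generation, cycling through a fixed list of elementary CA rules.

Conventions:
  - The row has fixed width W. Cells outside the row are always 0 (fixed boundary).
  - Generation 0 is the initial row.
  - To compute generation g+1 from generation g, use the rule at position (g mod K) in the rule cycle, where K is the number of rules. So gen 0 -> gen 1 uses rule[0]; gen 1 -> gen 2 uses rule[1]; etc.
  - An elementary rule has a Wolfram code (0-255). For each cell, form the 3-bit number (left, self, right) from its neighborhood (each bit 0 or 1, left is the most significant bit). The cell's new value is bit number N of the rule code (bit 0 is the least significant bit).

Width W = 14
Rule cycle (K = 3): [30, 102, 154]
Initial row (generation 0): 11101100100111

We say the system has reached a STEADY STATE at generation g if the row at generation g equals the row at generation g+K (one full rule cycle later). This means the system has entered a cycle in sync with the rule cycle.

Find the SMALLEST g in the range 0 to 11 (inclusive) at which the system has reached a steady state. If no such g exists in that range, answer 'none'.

Gen 0: 11101100100111
Gen 1 (rule 30): 10001011111100
Gen 2 (rule 102): 10011100000100
Gen 3 (rule 154): 01111010001010
Gen 4 (rule 30): 11000011011011
Gen 5 (rule 102): 01000101101101
Gen 6 (rule 154): 10101001001000
Gen 7 (rule 30): 10101111111100
Gen 8 (rule 102): 11110000000100
Gen 9 (rule 154): 11101000001010
Gen 10 (rule 30): 10001100011011
Gen 11 (rule 102): 10010100101101
Gen 12 (rule 154): 01100011001000
Gen 13 (rule 30): 11010110111100
Gen 14 (rule 102): 01111011000100

Answer: none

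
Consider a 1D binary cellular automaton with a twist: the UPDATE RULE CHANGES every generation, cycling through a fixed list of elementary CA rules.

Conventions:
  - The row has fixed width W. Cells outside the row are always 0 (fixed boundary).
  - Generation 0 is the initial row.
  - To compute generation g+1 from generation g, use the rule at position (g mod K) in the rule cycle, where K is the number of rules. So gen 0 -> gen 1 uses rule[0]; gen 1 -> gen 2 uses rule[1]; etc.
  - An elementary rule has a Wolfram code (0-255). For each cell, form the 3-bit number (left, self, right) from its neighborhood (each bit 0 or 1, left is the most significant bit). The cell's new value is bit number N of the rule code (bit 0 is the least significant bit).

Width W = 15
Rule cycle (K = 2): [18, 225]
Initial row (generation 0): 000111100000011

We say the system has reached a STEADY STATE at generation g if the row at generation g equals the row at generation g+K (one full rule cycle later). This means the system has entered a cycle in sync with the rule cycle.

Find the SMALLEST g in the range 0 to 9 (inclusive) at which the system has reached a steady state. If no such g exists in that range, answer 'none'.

Gen 0: 000111100000011
Gen 1 (rule 18): 001000010000100
Gen 2 (rule 225): 100011000110001
Gen 3 (rule 18): 010100101001010
Gen 4 (rule 225): 001000010000100
Gen 5 (rule 18): 010100101001010
Gen 6 (rule 225): 001000010000100
Gen 7 (rule 18): 010100101001010
Gen 8 (rule 225): 001000010000100
Gen 9 (rule 18): 010100101001010
Gen 10 (rule 225): 001000010000100
Gen 11 (rule 18): 010100101001010

Answer: 3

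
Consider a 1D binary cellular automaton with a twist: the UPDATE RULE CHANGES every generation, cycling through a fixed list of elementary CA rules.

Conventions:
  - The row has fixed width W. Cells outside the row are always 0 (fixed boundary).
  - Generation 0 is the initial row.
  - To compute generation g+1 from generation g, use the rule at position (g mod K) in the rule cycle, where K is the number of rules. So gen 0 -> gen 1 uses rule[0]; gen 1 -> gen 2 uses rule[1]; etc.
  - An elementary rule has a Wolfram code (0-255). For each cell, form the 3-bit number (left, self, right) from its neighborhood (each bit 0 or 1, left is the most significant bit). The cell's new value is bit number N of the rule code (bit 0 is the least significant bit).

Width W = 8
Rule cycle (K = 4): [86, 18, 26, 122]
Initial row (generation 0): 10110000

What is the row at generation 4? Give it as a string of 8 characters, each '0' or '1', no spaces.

Gen 0: 10110000
Gen 1 (rule 86): 10011000
Gen 2 (rule 18): 01100100
Gen 3 (rule 26): 11011010
Gen 4 (rule 122): 11111101

Answer: 11111101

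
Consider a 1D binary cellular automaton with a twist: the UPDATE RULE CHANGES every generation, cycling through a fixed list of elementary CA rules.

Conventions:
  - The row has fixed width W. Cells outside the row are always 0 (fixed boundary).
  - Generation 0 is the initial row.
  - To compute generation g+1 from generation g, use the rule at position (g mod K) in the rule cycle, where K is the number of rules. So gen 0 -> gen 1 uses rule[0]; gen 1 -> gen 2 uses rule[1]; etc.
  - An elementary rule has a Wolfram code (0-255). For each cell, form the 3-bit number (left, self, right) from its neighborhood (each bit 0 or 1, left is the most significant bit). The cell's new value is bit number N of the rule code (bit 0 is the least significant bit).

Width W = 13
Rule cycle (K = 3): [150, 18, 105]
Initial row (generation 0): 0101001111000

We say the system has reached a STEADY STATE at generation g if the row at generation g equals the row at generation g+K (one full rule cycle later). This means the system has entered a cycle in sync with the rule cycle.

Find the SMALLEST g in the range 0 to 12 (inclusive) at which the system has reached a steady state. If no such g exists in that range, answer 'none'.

Gen 0: 0101001111000
Gen 1 (rule 150): 1101110110100
Gen 2 (rule 18): 0000000000010
Gen 3 (rule 105): 1111111111000
Gen 4 (rule 150): 0111111110100
Gen 5 (rule 18): 1000000000010
Gen 6 (rule 105): 0011111111000
Gen 7 (rule 150): 0101111110100
Gen 8 (rule 18): 1000000000010
Gen 9 (rule 105): 0011111111000
Gen 10 (rule 150): 0101111110100
Gen 11 (rule 18): 1000000000010
Gen 12 (rule 105): 0011111111000
Gen 13 (rule 150): 0101111110100
Gen 14 (rule 18): 1000000000010
Gen 15 (rule 105): 0011111111000

Answer: 5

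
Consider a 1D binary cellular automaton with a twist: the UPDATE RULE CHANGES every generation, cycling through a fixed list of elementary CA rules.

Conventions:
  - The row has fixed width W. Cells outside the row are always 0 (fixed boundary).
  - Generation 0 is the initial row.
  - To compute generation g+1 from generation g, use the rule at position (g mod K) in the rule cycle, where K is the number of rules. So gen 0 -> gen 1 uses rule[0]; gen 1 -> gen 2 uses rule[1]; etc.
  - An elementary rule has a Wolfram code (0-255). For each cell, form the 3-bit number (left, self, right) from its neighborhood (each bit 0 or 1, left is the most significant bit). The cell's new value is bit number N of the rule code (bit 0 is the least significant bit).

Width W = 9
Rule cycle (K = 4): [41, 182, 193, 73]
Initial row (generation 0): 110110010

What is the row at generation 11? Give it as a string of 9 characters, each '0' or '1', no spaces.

Gen 0: 110110010
Gen 1 (rule 41): 101100000
Gen 2 (rule 182): 110010000
Gen 3 (rule 193): 010000111
Gen 4 (rule 73): 000110101
Gen 5 (rule 41): 110101010
Gen 6 (rule 182): 001111111
Gen 7 (rule 193): 100111111
Gen 8 (rule 73): 000100001
Gen 9 (rule 41): 110001100
Gen 10 (rule 182): 001010010
Gen 11 (rule 193): 100000000

Answer: 100000000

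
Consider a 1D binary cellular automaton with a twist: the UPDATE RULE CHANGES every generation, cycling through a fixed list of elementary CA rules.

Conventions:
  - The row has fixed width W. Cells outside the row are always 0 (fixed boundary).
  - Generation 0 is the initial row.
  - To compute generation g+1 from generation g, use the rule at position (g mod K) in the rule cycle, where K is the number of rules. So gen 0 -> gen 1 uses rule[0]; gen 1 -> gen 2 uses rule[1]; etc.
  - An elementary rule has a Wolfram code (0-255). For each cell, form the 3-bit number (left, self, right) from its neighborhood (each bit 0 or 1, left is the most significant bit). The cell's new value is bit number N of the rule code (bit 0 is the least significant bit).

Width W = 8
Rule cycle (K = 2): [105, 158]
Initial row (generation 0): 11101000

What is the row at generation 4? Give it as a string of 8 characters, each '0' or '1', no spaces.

Gen 0: 11101000
Gen 1 (rule 105): 10110011
Gen 2 (rule 158): 10101110
Gen 3 (rule 105): 01011010
Gen 4 (rule 158): 11010011

Answer: 11010011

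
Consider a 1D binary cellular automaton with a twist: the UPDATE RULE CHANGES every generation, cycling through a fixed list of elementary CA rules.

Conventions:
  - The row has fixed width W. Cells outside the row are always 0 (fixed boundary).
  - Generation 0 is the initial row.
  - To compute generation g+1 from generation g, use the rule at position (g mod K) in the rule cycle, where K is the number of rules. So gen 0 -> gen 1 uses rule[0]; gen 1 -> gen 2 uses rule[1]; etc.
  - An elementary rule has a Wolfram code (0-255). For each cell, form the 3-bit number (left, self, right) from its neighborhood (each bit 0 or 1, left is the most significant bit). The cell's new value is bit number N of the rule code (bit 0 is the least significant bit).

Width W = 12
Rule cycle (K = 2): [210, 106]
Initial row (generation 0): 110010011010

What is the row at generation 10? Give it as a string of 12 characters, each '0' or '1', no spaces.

Gen 0: 110010011010
Gen 1 (rule 210): 011101101001
Gen 2 (rule 106): 110111110010
Gen 3 (rule 210): 010011111101
Gen 4 (rule 106): 100110000110
Gen 5 (rule 210): 011011001011
Gen 6 (rule 106): 111111010111
Gen 7 (rule 210): 011111000011
Gen 8 (rule 106): 110001000111
Gen 9 (rule 210): 011010101011
Gen 10 (rule 106): 111101010111

Answer: 111101010111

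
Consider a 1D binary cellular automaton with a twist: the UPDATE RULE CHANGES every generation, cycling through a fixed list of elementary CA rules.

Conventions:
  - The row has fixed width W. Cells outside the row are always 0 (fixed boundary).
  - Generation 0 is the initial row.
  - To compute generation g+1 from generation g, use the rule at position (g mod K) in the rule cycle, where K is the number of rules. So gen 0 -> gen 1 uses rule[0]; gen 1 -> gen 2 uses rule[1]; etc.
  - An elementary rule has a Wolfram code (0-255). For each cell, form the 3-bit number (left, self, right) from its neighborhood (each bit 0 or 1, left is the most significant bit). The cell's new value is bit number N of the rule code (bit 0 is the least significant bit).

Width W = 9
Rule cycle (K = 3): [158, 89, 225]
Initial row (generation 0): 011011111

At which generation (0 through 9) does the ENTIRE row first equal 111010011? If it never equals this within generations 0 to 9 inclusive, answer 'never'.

Gen 0: 011011111
Gen 1 (rule 158): 110011110
Gen 2 (rule 89): 111010011
Gen 3 (rule 225): 011100001
Gen 4 (rule 158): 111010011
Gen 5 (rule 89): 101001011
Gen 6 (rule 225): 010000101
Gen 7 (rule 158): 111001101
Gen 8 (rule 89): 101101100
Gen 9 (rule 225): 010110101

Answer: 2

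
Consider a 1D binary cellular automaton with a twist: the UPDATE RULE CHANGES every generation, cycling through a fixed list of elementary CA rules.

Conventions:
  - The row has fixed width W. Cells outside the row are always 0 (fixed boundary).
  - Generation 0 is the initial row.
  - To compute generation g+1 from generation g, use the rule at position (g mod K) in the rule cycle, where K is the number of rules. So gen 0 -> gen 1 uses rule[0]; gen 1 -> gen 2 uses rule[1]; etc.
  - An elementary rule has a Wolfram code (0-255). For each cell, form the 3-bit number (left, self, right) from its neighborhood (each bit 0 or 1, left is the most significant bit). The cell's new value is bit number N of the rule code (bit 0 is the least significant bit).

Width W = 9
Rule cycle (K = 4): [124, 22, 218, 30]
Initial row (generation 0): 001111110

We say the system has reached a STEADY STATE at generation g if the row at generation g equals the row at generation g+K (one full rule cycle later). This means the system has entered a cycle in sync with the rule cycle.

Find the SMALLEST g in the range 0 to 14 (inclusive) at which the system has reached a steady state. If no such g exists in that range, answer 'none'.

Answer: 10

Derivation:
Gen 0: 001111110
Gen 1 (rule 124): 001000011
Gen 2 (rule 22): 011100100
Gen 3 (rule 218): 111111010
Gen 4 (rule 30): 100000011
Gen 5 (rule 124): 110000011
Gen 6 (rule 22): 001000100
Gen 7 (rule 218): 010101010
Gen 8 (rule 30): 110101011
Gen 9 (rule 124): 111111111
Gen 10 (rule 22): 000000000
Gen 11 (rule 218): 000000000
Gen 12 (rule 30): 000000000
Gen 13 (rule 124): 000000000
Gen 14 (rule 22): 000000000
Gen 15 (rule 218): 000000000
Gen 16 (rule 30): 000000000
Gen 17 (rule 124): 000000000
Gen 18 (rule 22): 000000000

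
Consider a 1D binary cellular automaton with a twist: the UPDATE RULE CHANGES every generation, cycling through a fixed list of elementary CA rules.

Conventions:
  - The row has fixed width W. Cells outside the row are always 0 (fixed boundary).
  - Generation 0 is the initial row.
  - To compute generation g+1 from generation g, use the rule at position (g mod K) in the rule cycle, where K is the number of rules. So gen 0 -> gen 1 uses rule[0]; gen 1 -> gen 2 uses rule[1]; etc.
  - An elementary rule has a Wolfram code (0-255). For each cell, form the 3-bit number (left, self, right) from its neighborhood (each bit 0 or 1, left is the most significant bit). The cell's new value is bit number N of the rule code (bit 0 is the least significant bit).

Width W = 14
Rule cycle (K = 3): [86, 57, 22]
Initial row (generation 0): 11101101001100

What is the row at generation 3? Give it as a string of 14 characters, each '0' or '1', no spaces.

Gen 0: 11101101001100
Gen 1 (rule 86): 00100101110110
Gen 2 (rule 57): 10010011001101
Gen 3 (rule 22): 11111100110001

Answer: 11111100110001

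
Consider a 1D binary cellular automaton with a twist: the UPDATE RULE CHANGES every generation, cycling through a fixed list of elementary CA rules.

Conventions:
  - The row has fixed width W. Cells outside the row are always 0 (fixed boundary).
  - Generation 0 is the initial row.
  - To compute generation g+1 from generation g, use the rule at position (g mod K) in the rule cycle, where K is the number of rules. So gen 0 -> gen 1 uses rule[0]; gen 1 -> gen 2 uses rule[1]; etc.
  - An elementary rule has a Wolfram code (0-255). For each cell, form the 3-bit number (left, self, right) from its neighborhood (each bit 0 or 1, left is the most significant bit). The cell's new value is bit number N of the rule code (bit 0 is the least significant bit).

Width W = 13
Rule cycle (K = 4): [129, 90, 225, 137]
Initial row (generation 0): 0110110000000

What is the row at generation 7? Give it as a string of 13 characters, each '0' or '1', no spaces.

Gen 0: 0110110000000
Gen 1 (rule 129): 0000000111111
Gen 2 (rule 90): 0000001100001
Gen 3 (rule 225): 1111100101100
Gen 4 (rule 137): 1111000001001
Gen 5 (rule 129): 0110011100000
Gen 6 (rule 90): 1111110110000
Gen 7 (rule 225): 0111111010111

Answer: 0111111010111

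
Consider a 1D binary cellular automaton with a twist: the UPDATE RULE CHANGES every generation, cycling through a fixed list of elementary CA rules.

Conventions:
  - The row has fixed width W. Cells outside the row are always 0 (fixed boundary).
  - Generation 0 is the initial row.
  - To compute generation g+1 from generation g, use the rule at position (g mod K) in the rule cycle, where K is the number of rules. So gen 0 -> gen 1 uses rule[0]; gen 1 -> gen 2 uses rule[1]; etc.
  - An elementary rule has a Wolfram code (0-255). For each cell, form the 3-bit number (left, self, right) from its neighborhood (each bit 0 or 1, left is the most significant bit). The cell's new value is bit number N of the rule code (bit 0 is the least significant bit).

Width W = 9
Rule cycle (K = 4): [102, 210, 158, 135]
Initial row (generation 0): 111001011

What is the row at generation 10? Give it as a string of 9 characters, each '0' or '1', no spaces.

Gen 0: 111001011
Gen 1 (rule 102): 001011101
Gen 2 (rule 210): 010001100
Gen 3 (rule 158): 111011010
Gen 4 (rule 135): 010000010
Gen 5 (rule 102): 110000110
Gen 6 (rule 210): 011001011
Gen 7 (rule 158): 110111010
Gen 8 (rule 135): 000010010
Gen 9 (rule 102): 000110110
Gen 10 (rule 210): 001010011

Answer: 001010011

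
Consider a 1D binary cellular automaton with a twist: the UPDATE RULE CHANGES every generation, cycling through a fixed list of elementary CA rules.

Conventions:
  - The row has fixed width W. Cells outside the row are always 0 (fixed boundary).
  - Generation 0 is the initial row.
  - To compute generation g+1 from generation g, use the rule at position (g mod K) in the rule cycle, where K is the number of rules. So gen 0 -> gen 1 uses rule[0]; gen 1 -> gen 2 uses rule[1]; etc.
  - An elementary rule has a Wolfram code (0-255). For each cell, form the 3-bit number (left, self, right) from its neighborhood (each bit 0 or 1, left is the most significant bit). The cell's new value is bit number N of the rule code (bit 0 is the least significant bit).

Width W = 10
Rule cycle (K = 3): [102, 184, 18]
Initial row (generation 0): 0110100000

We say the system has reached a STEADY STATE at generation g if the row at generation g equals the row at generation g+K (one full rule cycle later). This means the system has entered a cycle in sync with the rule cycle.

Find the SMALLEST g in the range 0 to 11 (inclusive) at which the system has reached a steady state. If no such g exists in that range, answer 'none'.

Answer: 9

Derivation:
Gen 0: 0110100000
Gen 1 (rule 102): 1011100000
Gen 2 (rule 184): 0111010000
Gen 3 (rule 18): 1000001000
Gen 4 (rule 102): 1000011000
Gen 5 (rule 184): 0100010100
Gen 6 (rule 18): 1010100010
Gen 7 (rule 102): 1111100110
Gen 8 (rule 184): 1111010101
Gen 9 (rule 18): 0000000000
Gen 10 (rule 102): 0000000000
Gen 11 (rule 184): 0000000000
Gen 12 (rule 18): 0000000000
Gen 13 (rule 102): 0000000000
Gen 14 (rule 184): 0000000000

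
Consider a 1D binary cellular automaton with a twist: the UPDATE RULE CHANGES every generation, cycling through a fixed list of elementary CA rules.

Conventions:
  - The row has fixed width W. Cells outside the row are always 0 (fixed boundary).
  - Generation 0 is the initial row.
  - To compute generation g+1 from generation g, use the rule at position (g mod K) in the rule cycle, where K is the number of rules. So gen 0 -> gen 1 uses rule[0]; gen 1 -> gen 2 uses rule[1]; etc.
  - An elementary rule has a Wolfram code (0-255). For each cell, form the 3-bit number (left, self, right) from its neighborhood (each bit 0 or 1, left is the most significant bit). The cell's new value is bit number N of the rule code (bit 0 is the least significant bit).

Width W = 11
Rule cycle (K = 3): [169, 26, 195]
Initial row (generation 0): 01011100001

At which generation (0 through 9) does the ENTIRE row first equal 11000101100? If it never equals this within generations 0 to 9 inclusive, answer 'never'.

Answer: 9

Derivation:
Gen 0: 01011100001
Gen 1 (rule 169): 00111001100
Gen 2 (rule 26): 01100111010
Gen 3 (rule 195): 10101011000
Gen 4 (rule 169): 01010110011
Gen 5 (rule 26): 10000101110
Gen 6 (rule 195): 00111000110
Gen 7 (rule 169): 10110010100
Gen 8 (rule 26): 00101100010
Gen 9 (rule 195): 11000101100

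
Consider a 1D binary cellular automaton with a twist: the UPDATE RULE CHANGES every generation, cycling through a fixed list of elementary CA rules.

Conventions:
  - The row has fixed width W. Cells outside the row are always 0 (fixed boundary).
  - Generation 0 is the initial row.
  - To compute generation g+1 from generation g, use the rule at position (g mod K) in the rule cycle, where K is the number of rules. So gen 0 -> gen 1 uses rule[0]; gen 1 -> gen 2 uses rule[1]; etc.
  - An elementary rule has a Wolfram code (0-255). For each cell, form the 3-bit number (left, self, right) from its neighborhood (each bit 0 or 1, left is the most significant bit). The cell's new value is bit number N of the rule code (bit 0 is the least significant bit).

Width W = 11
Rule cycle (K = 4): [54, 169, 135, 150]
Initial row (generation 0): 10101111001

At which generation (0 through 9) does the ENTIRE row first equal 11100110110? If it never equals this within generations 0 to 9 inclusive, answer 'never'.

Answer: 2

Derivation:
Gen 0: 10101111001
Gen 1 (rule 54): 11110000111
Gen 2 (rule 169): 11100110110
Gen 3 (rule 135): 01001000000
Gen 4 (rule 150): 11111100000
Gen 5 (rule 54): 00000010000
Gen 6 (rule 169): 11111000111
Gen 7 (rule 135): 01110011010
Gen 8 (rule 150): 10101100011
Gen 9 (rule 54): 11110010100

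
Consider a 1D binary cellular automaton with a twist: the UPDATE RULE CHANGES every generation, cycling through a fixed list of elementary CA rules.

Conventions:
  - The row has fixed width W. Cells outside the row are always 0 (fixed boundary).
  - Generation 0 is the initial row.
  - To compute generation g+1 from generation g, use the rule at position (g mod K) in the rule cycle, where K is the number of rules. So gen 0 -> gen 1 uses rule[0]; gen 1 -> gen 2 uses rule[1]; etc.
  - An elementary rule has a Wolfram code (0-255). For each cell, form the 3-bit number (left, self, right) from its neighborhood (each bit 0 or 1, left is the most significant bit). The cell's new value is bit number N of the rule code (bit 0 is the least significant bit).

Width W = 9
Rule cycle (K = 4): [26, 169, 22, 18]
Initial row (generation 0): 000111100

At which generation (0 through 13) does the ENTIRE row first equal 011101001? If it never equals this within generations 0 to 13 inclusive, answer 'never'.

Gen 0: 000111100
Gen 1 (rule 26): 001100010
Gen 2 (rule 169): 101001000
Gen 3 (rule 22): 101111100
Gen 4 (rule 18): 000000010
Gen 5 (rule 26): 000000101
Gen 6 (rule 169): 111110010
Gen 7 (rule 22): 000001111
Gen 8 (rule 18): 000010000
Gen 9 (rule 26): 000101000
Gen 10 (rule 169): 110010011
Gen 11 (rule 22): 001111100
Gen 12 (rule 18): 010000010
Gen 13 (rule 26): 101000101

Answer: never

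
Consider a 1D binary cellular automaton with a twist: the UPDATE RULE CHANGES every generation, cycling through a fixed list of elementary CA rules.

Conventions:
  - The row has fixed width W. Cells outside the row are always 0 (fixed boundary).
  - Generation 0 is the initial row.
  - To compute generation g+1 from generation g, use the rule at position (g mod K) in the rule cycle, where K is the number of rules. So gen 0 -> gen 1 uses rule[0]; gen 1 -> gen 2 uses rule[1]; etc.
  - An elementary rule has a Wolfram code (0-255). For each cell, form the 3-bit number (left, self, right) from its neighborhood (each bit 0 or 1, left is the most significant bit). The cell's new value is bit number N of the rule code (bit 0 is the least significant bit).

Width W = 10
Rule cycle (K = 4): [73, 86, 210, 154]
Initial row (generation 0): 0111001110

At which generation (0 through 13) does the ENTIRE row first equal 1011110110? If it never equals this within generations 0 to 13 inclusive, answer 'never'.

Gen 0: 0111001110
Gen 1 (rule 73): 0101001010
Gen 2 (rule 86): 1101111011
Gen 3 (rule 210): 0100111001
Gen 4 (rule 154): 1011110110
Gen 5 (rule 73): 0010010110
Gen 6 (rule 86): 0111110011
Gen 7 (rule 210): 1011111101
Gen 8 (rule 154): 0011111000
Gen 9 (rule 73): 1010001011
Gen 10 (rule 86): 1011011001
Gen 11 (rule 210): 0001001110
Gen 12 (rule 154): 0010111101
Gen 13 (rule 73): 1000100100

Answer: 4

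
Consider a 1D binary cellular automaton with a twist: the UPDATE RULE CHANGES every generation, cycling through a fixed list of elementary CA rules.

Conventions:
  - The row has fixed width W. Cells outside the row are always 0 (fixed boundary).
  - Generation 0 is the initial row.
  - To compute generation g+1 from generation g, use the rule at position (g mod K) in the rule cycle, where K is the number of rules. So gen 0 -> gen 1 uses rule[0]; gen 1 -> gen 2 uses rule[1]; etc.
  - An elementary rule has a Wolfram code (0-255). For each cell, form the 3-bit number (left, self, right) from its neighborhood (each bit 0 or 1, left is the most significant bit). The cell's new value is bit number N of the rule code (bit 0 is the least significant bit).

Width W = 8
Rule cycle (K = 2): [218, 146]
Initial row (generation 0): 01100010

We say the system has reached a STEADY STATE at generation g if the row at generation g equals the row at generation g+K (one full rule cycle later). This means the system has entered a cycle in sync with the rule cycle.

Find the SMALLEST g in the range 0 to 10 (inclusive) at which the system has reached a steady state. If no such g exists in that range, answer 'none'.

Answer: 9

Derivation:
Gen 0: 01100010
Gen 1 (rule 218): 11110101
Gen 2 (rule 146): 01100000
Gen 3 (rule 218): 11110000
Gen 4 (rule 146): 01101000
Gen 5 (rule 218): 11100100
Gen 6 (rule 146): 01011010
Gen 7 (rule 218): 10011001
Gen 8 (rule 146): 01100110
Gen 9 (rule 218): 11111111
Gen 10 (rule 146): 01111110
Gen 11 (rule 218): 11111111
Gen 12 (rule 146): 01111110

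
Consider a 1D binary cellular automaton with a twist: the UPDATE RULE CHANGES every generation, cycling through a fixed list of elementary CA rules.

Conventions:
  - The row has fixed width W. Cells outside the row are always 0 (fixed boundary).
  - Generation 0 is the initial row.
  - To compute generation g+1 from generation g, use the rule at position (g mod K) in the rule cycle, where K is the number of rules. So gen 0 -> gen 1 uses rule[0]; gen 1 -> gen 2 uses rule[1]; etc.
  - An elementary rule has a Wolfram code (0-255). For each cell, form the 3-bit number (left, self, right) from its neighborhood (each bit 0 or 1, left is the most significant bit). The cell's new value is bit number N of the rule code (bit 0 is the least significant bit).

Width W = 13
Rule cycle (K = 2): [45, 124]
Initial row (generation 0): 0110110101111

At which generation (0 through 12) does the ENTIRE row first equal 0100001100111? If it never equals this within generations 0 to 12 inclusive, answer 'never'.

Answer: 9

Derivation:
Gen 0: 0110110101111
Gen 1 (rule 45): 0101101111000
Gen 2 (rule 124): 0111111001100
Gen 3 (rule 45): 0100000001001
Gen 4 (rule 124): 0110000001101
Gen 5 (rule 45): 0100111101011
Gen 6 (rule 124): 0110100111111
Gen 7 (rule 45): 0101100100000
Gen 8 (rule 124): 0111110110000
Gen 9 (rule 45): 0100001100111
Gen 10 (rule 124): 0110001110101
Gen 11 (rule 45): 0100101001111
Gen 12 (rule 124): 0110111101001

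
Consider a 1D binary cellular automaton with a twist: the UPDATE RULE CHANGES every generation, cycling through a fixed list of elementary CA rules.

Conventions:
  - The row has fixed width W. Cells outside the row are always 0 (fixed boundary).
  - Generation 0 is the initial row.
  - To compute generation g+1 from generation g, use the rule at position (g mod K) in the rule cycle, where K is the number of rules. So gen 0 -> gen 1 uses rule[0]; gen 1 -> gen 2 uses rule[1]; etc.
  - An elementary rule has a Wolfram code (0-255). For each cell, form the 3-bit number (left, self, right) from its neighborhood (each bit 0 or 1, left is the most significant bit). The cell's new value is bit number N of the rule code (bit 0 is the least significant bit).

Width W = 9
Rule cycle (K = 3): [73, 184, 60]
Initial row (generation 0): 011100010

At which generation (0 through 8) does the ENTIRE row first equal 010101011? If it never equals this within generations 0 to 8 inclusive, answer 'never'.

Answer: never

Derivation:
Gen 0: 011100010
Gen 1 (rule 73): 010101000
Gen 2 (rule 184): 001010100
Gen 3 (rule 60): 001111110
Gen 4 (rule 73): 101000010
Gen 5 (rule 184): 010100001
Gen 6 (rule 60): 011110001
Gen 7 (rule 73): 010010100
Gen 8 (rule 184): 001001010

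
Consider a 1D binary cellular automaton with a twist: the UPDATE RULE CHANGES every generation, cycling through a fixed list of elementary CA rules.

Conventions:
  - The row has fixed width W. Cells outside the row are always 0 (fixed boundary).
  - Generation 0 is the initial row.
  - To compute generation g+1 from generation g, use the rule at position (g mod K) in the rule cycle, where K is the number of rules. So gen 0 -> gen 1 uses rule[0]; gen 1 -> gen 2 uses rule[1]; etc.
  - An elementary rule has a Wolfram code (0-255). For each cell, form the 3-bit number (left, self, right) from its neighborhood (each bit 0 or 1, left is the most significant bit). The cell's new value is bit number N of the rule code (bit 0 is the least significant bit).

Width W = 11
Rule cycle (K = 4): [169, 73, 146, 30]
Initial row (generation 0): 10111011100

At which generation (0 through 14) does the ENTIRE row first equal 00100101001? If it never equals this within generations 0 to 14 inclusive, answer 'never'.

Gen 0: 10111011100
Gen 1 (rule 169): 01110111001
Gen 2 (rule 73): 01010101000
Gen 3 (rule 146): 10000000100
Gen 4 (rule 30): 11000001110
Gen 5 (rule 169): 10011101100
Gen 6 (rule 73): 00010101101
Gen 7 (rule 146): 00100000000
Gen 8 (rule 30): 01110000000
Gen 9 (rule 169): 01100111111
Gen 10 (rule 73): 01100100001
Gen 11 (rule 146): 10011010010
Gen 12 (rule 30): 11110011111
Gen 13 (rule 169): 11100011110
Gen 14 (rule 73): 10101010010

Answer: never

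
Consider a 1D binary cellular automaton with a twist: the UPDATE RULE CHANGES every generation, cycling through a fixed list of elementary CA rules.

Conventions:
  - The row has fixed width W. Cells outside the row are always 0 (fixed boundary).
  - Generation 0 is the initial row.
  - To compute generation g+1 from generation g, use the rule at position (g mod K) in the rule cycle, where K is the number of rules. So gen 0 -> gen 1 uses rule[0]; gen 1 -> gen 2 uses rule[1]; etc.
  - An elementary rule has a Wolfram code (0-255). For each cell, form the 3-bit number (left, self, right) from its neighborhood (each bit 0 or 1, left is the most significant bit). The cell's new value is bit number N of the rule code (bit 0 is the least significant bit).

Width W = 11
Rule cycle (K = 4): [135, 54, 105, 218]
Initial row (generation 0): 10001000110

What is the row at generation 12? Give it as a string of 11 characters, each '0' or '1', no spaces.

Answer: 01010100000

Derivation:
Gen 0: 10001000110
Gen 1 (rule 135): 10111011000
Gen 2 (rule 54): 11000100100
Gen 3 (rule 105): 11010000001
Gen 4 (rule 218): 11001000010
Gen 5 (rule 135): 00011011110
Gen 6 (rule 54): 00100100001
Gen 7 (rule 105): 10000001100
Gen 8 (rule 218): 01000011110
Gen 9 (rule 135): 11011101100
Gen 10 (rule 54): 00100010010
Gen 11 (rule 105): 10001000000
Gen 12 (rule 218): 01010100000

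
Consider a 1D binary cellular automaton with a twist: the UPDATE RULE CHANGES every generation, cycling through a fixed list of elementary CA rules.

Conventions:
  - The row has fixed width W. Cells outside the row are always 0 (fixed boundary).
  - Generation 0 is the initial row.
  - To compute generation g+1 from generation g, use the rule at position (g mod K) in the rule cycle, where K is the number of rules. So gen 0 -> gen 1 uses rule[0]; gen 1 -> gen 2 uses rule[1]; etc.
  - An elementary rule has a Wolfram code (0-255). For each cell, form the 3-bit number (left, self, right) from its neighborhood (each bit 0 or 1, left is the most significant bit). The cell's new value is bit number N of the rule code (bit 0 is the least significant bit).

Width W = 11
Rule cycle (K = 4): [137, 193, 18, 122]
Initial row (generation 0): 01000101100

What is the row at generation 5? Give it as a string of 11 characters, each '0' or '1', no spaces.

Answer: 00000000011

Derivation:
Gen 0: 01000101100
Gen 1 (rule 137): 00010001001
Gen 2 (rule 193): 11000100000
Gen 3 (rule 18): 00101010000
Gen 4 (rule 122): 01010101000
Gen 5 (rule 137): 00000000011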